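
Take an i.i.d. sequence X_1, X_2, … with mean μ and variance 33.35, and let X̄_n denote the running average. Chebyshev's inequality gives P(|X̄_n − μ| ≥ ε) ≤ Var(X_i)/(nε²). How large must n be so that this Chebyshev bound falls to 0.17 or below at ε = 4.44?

Require 33.35/(n·4.44²) ≤ 0.17, i.e. n ≥ 33.35/(0.17·4.44²) = 9.951.
The smallest integer n is 10.

10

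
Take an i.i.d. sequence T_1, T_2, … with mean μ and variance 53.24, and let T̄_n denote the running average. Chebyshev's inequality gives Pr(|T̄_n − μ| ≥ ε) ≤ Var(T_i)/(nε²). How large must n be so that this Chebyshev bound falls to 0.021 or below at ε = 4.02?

Require 53.24/(n·4.02²) ≤ 0.021, i.e. n ≥ 53.24/(0.021·4.02²) = 156.880.
The smallest integer n is 157.

157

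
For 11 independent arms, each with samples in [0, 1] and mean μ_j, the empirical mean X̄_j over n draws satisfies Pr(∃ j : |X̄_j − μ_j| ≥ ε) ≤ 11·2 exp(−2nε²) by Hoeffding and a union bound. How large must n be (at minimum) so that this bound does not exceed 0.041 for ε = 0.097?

335

Need 2·11·exp(−2nε²) ≤ 0.041, i.e. exp(−2nε²) ≤ 0.041/22.
So 2nε² ≥ ln(22/0.041) = 6.285226.
Hence n ≥ 6.285226/(2·0.097²) = 334.001.
The smallest integer n is 335.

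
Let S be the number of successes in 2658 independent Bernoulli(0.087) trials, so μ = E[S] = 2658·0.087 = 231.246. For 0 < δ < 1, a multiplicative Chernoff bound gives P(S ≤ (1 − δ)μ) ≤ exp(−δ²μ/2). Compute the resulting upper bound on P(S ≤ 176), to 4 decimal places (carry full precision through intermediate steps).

Write 176 = (1 − δ)μ, so δ = 1 − 176/231.246 = 0.2389058…
Then the exponent is δ²μ/2 = (μ − 176)²/(2μ) = 6.599294.
Bound = exp(−6.599294) = 0.00136.

0.0014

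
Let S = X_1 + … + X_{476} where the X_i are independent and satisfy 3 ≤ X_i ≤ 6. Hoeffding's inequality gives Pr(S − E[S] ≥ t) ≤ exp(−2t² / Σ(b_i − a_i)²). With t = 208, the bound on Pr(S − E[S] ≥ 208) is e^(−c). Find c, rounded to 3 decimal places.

20.198

Σ(b_i − a_i)² = 476·(3)² = 4284.
c = 2t²/4284 = 2·208²/4284 = 20.1979.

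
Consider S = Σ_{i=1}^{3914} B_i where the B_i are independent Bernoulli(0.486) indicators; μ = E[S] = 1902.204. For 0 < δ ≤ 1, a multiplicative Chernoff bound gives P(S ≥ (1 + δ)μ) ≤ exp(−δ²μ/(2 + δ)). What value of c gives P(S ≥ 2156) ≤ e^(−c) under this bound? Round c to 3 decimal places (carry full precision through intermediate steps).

Write 2156 = (1 + δ)μ, so δ = 2156/1902.204 − 1 = 0.1334221…
Then the exponent is δ²μ/(2 + δ) = (2156 − μ)² / (μ·(2 + δ)) = 15.872147.

15.872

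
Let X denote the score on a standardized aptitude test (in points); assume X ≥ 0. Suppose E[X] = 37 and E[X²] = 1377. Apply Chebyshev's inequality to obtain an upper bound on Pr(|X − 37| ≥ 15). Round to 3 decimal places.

0.036

Var(X) = E[X²] − (E[X])² = 1377 − 1369 = 8.
Chebyshev's inequality: Pr(|X − μ| ≥ t) ≤ Var(X)/t² = 8/225 = 0.0356.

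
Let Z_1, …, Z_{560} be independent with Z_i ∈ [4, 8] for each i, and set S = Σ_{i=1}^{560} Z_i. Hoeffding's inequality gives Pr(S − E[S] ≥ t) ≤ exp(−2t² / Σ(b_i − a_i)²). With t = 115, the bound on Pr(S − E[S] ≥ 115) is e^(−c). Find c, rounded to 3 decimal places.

Σ(b_i − a_i)² = 560·(4)² = 8960.
c = 2t²/8960 = 2·115²/8960 = 2.9520.

2.952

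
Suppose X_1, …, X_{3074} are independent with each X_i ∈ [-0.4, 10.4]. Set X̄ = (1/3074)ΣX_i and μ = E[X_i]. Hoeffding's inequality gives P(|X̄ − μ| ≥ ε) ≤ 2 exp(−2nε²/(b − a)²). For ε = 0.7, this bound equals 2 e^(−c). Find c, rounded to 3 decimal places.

25.828

c = 2nε²/(b − a)² = 2·3074·0.7² / 10.8² = 25.8275.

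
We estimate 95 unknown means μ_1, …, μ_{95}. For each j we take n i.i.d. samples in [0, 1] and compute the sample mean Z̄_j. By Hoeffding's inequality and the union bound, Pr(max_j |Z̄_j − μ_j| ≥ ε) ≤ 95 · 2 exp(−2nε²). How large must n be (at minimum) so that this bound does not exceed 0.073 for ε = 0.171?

135

Need 2·95·exp(−2nε²) ≤ 0.073, i.e. exp(−2nε²) ≤ 0.073/190.
So 2nε² ≥ ln(190/0.073) = 7.864320.
Hence n ≥ 7.864320/(2·0.171²) = 134.474.
The smallest integer n is 135.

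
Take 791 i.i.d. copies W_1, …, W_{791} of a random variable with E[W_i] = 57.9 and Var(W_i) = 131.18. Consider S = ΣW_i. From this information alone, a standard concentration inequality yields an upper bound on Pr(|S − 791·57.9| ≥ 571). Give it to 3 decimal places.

0.318

With mean and variance of each term known, Chebyshev's inequality bounds the deviation of the sum (or sample mean).
Var(S) = n·Var(W_i) = 791·131.18 = 103763.38.
Chebyshev: Pr(|S − 791·57.9| ≥ 571) ≤ Var(S)/571² = 103763.38/326041 = 0.3183.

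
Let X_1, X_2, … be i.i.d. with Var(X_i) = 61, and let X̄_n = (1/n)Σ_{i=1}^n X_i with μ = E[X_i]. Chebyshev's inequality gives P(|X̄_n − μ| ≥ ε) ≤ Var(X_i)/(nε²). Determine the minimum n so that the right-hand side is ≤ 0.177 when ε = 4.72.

16

Require 61/(n·4.72²) ≤ 0.177, i.e. n ≥ 61/(0.177·4.72²) = 15.469.
The smallest integer n is 16.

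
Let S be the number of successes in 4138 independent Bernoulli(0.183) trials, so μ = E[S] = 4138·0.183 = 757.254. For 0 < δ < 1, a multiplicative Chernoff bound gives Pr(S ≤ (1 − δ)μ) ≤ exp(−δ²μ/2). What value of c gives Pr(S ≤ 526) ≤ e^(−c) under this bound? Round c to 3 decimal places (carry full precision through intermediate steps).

Write 526 = (1 − δ)μ, so δ = 1 − 526/757.254 = 0.305385…
Then the exponent is δ²μ/2 = (μ − 526)²/(2μ) = 35.310749.

35.311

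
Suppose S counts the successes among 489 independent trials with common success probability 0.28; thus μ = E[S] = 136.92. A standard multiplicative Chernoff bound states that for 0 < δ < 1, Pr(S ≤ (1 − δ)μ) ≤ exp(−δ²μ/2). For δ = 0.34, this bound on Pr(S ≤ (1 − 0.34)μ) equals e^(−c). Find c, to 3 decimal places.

c = δ²μ/2 = 0.34²·136.92/2 = 7.9140.

7.914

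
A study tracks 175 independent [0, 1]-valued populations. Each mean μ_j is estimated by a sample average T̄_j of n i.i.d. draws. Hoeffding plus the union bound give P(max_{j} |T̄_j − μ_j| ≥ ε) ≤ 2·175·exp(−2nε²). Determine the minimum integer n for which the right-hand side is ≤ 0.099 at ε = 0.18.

Need 2·175·exp(−2nε²) ≤ 0.099, i.e. exp(−2nε²) ≤ 0.099/350.
So 2nε² ≥ ln(350/0.099) = 8.170569.
Hence n ≥ 8.170569/(2·0.18²) = 126.089.
The smallest integer n is 127.

127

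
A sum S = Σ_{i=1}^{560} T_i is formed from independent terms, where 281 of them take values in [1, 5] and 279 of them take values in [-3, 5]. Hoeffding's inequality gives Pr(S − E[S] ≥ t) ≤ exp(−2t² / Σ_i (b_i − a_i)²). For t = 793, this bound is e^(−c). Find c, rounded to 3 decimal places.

Σ(b_i − a_i)² = 281·4² + 279·8² = 22352.
c = 2t² / 22352 = 2·793² / 22352 = 56.2678.

56.268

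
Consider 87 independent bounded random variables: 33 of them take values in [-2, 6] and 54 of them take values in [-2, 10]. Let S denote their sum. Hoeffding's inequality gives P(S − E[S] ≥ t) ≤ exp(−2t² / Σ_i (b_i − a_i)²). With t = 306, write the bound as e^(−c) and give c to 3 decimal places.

18.939

Σ(b_i − a_i)² = 33·8² + 54·12² = 9888.
c = 2t² / 9888 = 2·306² / 9888 = 18.9393.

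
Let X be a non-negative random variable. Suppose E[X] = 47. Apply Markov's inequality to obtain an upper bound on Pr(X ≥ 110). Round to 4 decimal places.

0.4273

Markov's inequality: for a non-negative random variable, Pr(X ≥ a) ≤ E[X]/a.
Here E[X] = 47 and a = 110, so the bound is 47/110 = 0.4273.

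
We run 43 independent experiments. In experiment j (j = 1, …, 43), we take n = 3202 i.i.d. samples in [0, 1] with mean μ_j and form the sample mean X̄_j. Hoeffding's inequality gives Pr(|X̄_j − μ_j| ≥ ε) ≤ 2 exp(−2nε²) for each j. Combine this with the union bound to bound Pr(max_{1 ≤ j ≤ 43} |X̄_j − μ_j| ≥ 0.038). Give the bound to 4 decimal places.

0.0083

Per-experiment Hoeffding bound: 2·exp(−2·3202·0.038²) = 2·exp(−9.24738) = 0.00019273.
Union bound over 43 events: 43·0.00019273 = 0.00829.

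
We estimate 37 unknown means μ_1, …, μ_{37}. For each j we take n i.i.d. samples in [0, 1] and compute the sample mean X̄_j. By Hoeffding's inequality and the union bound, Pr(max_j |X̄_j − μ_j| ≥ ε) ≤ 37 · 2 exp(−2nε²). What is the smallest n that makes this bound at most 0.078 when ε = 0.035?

Need 2·37·exp(−2nε²) ≤ 0.078, i.e. exp(−2nε²) ≤ 0.078/74.
So 2nε² ≥ ln(74/0.078) = 6.855112.
Hence n ≥ 6.855112/(2·0.035²) = 2798.005.
The smallest integer n is 2799.

2799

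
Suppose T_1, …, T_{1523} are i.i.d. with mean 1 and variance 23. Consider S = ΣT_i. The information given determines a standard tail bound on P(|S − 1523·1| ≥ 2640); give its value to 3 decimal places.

0.005

With mean and variance of each term known, Chebyshev's inequality bounds the deviation of the sum (or sample mean).
Var(S) = n·Var(T_i) = 1523·23 = 35029.
Chebyshev: P(|S − 1523·1| ≥ 2640) ≤ Var(S)/2640² = 35029/6969600 = 0.0050.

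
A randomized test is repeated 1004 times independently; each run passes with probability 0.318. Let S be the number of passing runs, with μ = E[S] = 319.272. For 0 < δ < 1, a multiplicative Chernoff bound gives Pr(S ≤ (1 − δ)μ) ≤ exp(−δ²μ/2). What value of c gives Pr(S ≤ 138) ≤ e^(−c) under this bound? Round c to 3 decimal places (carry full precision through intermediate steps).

51.460

Write 138 = (1 − δ)μ, so δ = 1 − 138/319.272 = 0.5677667…
Then the exponent is δ²μ/2 = (μ − 138)²/(2μ) = 51.460100.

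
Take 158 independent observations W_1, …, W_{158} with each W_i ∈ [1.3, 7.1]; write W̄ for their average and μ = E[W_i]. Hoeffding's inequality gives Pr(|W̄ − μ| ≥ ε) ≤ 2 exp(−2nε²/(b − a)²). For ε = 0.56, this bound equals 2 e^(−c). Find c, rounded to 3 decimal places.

2.946

c = 2nε²/(b − a)² = 2·158·0.56² / 5.8² = 2.9458.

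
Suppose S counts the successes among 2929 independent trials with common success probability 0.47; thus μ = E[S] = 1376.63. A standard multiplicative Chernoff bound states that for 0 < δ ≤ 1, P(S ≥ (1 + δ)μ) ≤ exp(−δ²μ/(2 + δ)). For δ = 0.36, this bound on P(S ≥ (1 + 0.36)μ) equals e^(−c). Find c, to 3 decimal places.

75.598

c = δ²μ/(2 + δ) = 0.36²·1376.63/(2 + 0.36) = 75.5980.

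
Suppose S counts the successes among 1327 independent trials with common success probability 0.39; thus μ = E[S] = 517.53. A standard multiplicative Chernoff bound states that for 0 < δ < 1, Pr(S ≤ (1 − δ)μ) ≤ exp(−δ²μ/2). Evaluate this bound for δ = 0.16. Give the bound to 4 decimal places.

0.0013

Exponent = δ²μ/2 = 0.16²·517.53/2 = 6.6244.
Bound = exp(−6.6244) = 0.00133.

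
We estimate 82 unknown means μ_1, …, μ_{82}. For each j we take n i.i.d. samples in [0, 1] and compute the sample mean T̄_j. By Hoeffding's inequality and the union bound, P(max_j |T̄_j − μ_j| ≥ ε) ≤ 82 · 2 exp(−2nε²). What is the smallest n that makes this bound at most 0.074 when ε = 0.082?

573

Need 2·82·exp(−2nε²) ≤ 0.074, i.e. exp(−2nε²) ≤ 0.074/164.
So 2nε² ≥ ln(164/0.074) = 7.703557.
Hence n ≥ 7.703557/(2·0.082²) = 572.840.
The smallest integer n is 573.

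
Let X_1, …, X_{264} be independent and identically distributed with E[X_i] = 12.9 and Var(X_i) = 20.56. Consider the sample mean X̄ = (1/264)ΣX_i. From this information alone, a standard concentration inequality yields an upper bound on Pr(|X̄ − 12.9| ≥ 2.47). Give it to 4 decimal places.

With mean and variance of each term known, Chebyshev's inequality bounds the deviation of the sum (or sample mean).
Var(X̄) = Var(X_i)/n = 20.56/264 = 0.077879.
Chebyshev: Pr(|X̄ − 12.9| ≥ 2.47) ≤ Var(X̄)/(2.47)² = 20.56/(264·2.47²) = 0.0128.

0.0128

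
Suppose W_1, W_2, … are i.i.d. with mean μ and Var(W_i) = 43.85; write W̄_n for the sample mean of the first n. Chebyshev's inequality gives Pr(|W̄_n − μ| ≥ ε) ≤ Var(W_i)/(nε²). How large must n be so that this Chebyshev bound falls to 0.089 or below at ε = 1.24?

Require 43.85/(n·1.24²) ≤ 0.089, i.e. n ≥ 43.85/(0.089·1.24²) = 320.432.
The smallest integer n is 321.

321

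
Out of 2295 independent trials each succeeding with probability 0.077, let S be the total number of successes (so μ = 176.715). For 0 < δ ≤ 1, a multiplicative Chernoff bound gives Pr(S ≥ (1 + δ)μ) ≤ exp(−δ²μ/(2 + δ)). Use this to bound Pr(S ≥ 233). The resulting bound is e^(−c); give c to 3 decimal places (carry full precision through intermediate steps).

Write 233 = (1 + δ)μ, so δ = 233/176.715 − 1 = 0.3185072…
Then the exponent is δ²μ/(2 + δ) = (233 − μ)² / (μ·(2 + δ)) = 7.732207.

7.732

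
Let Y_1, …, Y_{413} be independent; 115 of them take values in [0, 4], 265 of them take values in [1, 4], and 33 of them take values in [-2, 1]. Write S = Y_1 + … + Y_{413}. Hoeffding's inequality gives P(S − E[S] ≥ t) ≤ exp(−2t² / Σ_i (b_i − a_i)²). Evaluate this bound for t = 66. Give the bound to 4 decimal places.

Σ(b_i − a_i)² = 115·4² + 265·3² + 33·3² = 4522.
Exponent = 2·66² / 4522 = 1.92658.
Bound = exp(−1.92658) = 0.14565.

0.1456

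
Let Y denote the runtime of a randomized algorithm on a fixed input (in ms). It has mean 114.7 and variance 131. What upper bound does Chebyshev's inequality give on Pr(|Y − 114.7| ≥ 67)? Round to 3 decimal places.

Chebyshev: Pr(|Y − μ| ≥ t) ≤ Var(Y)/t².
Bound = 131 / 4489 = 0.0292.

0.029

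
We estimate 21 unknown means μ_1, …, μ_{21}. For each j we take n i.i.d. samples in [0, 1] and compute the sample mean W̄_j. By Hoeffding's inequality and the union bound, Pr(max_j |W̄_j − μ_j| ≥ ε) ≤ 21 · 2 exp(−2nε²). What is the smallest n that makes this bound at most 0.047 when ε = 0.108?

292

Need 2·21·exp(−2nε²) ≤ 0.047, i.e. exp(−2nε²) ≤ 0.047/42.
So 2nε² ≥ ln(42/0.047) = 6.795277.
Hence n ≥ 6.795277/(2·0.108²) = 291.293.
The smallest integer n is 292.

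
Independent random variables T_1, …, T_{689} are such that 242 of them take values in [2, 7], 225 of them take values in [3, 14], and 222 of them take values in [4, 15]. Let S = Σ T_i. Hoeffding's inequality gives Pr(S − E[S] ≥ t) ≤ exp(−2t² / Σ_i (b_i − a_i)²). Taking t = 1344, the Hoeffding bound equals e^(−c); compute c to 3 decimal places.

Σ(b_i − a_i)² = 242·5² + 225·11² + 222·11² = 60137.
c = 2t² / 60137 = 2·1344² / 60137 = 60.0740.

60.074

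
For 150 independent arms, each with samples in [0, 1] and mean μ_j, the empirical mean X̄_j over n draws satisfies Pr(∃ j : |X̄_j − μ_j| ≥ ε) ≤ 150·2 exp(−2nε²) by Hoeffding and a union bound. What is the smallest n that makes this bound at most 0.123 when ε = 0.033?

Need 2·150·exp(−2nε²) ≤ 0.123, i.e. exp(−2nε²) ≤ 0.123/300.
So 2nε² ≥ ln(300/0.123) = 7.799353.
Hence n ≥ 7.799353/(2·0.033²) = 3580.970.
The smallest integer n is 3581.

3581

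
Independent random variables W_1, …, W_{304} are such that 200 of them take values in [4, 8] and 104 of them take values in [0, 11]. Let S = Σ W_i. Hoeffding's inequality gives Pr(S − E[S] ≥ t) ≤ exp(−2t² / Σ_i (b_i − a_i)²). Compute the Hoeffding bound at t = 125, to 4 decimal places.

0.1381

Σ(b_i − a_i)² = 200·4² + 104·11² = 15784.
Exponent = 2·125² / 15784 = 1.97985.
Bound = exp(−1.97985) = 0.13809.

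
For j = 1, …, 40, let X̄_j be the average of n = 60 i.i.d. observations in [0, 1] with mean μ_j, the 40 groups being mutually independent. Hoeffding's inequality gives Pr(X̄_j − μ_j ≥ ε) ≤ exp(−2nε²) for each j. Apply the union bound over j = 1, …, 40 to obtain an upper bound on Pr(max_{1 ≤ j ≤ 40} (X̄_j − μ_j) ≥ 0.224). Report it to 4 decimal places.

Per-experiment Hoeffding bound: exp(−2·60·0.224²) = exp(−6.02112) = 0.0024269.
Union bound over 40 events: 40·0.0024269 = 0.09708.

0.0971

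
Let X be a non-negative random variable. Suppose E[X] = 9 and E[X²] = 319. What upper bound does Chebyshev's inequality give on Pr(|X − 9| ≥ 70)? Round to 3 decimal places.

Var(X) = E[X²] − (E[X])² = 319 − 81 = 238.
Chebyshev's inequality: Pr(|X − μ| ≥ t) ≤ Var(X)/t² = 238/4900 = 0.0486.

0.049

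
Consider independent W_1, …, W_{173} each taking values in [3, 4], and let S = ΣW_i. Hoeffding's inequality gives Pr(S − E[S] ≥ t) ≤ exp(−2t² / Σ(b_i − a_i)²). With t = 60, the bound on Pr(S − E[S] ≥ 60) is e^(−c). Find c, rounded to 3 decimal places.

41.618

Σ(b_i − a_i)² = 173·(1)² = 173.
c = 2t²/173 = 2·60²/173 = 41.6185.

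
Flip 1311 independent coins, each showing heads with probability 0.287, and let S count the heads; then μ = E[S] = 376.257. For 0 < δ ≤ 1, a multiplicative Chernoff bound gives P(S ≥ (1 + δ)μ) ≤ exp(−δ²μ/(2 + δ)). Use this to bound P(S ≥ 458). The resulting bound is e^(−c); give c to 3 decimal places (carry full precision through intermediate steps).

Write 458 = (1 + δ)μ, so δ = 458/376.257 − 1 = 0.2172531…
Then the exponent is δ²μ/(2 + δ) = (458 − μ)² / (μ·(2 + δ)) = 8.009424.

8.009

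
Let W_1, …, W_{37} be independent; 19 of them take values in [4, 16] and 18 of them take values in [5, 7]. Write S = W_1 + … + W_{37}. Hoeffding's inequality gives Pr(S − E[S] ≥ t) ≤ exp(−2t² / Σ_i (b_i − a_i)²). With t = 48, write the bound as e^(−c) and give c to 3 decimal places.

1.641

Σ(b_i − a_i)² = 19·12² + 18·2² = 2808.
c = 2t² / 2808 = 2·48² / 2808 = 1.6410.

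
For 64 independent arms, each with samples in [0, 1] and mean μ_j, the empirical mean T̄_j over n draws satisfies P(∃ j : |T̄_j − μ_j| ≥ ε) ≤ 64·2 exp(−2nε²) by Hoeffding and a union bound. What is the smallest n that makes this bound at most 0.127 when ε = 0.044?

Need 2·64·exp(−2nε²) ≤ 0.127, i.e. exp(−2nε²) ≤ 0.127/128.
So 2nε² ≥ ln(128/0.127) = 6.915598.
Hence n ≥ 6.915598/(2·0.044²) = 1786.053.
The smallest integer n is 1787.

1787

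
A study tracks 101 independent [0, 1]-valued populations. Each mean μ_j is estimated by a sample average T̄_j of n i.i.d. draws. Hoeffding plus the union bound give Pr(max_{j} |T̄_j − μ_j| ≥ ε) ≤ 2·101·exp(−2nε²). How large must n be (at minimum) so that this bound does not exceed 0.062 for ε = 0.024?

Need 2·101·exp(−2nε²) ≤ 0.062, i.e. exp(−2nε²) ≤ 0.062/202.
So 2nε² ≥ ln(202/0.062) = 8.088889.
Hence n ≥ 8.088889/(2·0.024²) = 7021.605.
The smallest integer n is 7022.

7022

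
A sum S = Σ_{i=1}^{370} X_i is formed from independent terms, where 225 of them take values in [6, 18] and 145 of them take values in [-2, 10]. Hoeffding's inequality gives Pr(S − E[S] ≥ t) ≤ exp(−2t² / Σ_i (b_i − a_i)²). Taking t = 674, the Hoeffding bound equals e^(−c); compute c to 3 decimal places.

Σ(b_i − a_i)² = 225·12² + 145·12² = 53280.
c = 2t² / 53280 = 2·674² / 53280 = 17.0524.

17.052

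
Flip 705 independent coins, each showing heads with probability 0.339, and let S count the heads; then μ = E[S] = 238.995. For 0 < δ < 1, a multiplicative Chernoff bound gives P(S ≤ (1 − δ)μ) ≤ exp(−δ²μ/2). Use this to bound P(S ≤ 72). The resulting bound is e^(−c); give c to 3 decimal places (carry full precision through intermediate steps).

58.343

Write 72 = (1 − δ)μ, so δ = 1 − 72/238.995 = 0.6987385…
Then the exponent is δ²μ/2 = (μ − 72)²/(2μ) = 58.342915.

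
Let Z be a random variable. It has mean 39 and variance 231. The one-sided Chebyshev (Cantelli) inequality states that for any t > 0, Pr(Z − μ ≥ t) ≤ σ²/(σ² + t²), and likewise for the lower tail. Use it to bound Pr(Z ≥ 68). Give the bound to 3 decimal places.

0.215

Here σ² = 231 and t = 29, so σ² + t² = 1072.
Cantelli's bound: 231/1072 = 0.2155.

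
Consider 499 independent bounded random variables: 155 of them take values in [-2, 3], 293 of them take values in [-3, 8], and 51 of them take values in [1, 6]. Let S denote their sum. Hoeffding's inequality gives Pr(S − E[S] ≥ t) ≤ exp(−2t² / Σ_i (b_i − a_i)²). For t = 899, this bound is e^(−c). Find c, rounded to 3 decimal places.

39.810

Σ(b_i − a_i)² = 155·5² + 293·11² + 51·5² = 40603.
c = 2t² / 40603 = 2·899² / 40603 = 39.8099.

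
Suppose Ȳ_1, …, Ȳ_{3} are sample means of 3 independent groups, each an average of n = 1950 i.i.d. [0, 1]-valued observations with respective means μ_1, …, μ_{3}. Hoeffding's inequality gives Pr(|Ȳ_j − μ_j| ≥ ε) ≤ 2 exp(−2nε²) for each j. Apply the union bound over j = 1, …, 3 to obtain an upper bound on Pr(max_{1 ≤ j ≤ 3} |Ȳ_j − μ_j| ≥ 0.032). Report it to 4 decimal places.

Per-experiment Hoeffding bound: 2·exp(−2·1950·0.032²) = 2·exp(−3.99360) = 0.036866.
Union bound over 3 events: 3·0.036866 = 0.11060.

0.1106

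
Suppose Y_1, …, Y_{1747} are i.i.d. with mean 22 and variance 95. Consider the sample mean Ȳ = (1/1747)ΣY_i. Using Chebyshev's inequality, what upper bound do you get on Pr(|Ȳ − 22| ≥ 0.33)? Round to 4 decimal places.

Var(Ȳ) = Var(Y_i)/n = 95/1747 = 0.054379.
Chebyshev: Pr(|Ȳ − 22| ≥ 0.33) ≤ Var(Ȳ)/(0.33)² = 95/(1747·0.33²) = 0.4993.

0.4993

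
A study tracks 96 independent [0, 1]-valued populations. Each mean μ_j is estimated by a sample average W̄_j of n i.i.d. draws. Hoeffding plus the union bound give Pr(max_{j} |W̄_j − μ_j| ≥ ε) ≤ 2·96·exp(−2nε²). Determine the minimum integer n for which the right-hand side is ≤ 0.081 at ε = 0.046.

1837

Need 2·96·exp(−2nε²) ≤ 0.081, i.e. exp(−2nε²) ≤ 0.081/192.
So 2nε² ≥ ln(192/0.081) = 7.770801.
Hence n ≥ 7.770801/(2·0.046²) = 1836.201.
The smallest integer n is 1837.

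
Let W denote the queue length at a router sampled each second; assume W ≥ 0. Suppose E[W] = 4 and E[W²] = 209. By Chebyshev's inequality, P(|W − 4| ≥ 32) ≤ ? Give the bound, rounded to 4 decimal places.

0.1885

Var(W) = E[W²] − (E[W])² = 209 − 16 = 193.
Chebyshev's inequality: P(|W − μ| ≥ t) ≤ Var(W)/t² = 193/1024 = 0.1885.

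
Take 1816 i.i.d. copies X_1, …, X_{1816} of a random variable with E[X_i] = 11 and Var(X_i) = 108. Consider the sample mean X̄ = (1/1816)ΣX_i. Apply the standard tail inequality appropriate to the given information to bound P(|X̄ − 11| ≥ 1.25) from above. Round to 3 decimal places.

With mean and variance of each term known, Chebyshev's inequality bounds the deviation of the sum (or sample mean).
Var(X̄) = Var(X_i)/n = 108/1816 = 0.059471.
Chebyshev: P(|X̄ − 11| ≥ 1.25) ≤ Var(X̄)/(1.25)² = 108/(1816·1.25²) = 0.0381.

0.038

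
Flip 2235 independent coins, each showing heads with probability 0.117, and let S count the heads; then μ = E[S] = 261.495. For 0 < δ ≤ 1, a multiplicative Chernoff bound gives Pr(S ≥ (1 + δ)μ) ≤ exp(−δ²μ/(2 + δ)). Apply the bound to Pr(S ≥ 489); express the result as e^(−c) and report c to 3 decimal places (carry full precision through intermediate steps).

Write 489 = (1 + δ)μ, so δ = 489/261.495 − 1 = 0.8700166…
Then the exponent is δ²μ/(2 + δ) = (489 − μ)² / (μ·(2 + δ)) = 68.965849.

68.966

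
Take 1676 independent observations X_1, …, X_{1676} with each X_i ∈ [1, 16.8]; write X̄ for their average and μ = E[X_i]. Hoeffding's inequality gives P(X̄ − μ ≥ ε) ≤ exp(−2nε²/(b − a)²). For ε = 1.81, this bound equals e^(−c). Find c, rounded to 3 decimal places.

c = 2nε²/(b − a)² = 2·1676·1.81² / 15.8² = 43.9893.

43.989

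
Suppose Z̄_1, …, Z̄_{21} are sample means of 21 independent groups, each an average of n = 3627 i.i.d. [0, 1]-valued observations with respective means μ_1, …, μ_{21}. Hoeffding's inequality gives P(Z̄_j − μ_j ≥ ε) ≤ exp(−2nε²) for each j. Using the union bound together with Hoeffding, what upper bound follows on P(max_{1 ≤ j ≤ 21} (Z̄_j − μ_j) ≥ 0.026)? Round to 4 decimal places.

Per-experiment Hoeffding bound: exp(−2·3627·0.026²) = exp(−4.90370) = 0.0074191.
Union bound over 21 events: 21·0.0074191 = 0.15580.

0.1558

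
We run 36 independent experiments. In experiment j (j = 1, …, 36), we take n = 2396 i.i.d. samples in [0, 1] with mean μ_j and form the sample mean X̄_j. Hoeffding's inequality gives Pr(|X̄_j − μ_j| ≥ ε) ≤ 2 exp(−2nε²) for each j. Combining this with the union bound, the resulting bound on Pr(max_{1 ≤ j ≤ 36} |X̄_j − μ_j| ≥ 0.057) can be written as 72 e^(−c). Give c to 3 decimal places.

Union bound over the 36 events: Pr(max_{1 ≤ j ≤ 36} |X̄_j − μ_j| ≥ 0.057) ≤ 36·2·exp(−2nε²) = 72 exp(−2·2396·0.057²).
So c = 2·2396·0.057² = 15.5692.

15.569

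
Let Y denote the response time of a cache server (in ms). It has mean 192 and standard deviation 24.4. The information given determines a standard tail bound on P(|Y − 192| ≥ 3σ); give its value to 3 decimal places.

0.111

Mean and variance are known, so Chebyshev's inequality applies.
Chebyshev: P(|Y − μ| ≥ t) ≤ Var(Y)/t².
Var(Y) = σ² = 24.4² = 595.36.
t = 3·24.4 = 73.2.
Bound = 595.36 / 5358.24 = 0.1111.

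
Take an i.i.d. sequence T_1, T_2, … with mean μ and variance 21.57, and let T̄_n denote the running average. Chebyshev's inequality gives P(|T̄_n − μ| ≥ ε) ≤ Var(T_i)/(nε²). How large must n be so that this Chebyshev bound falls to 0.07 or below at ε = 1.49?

139

Require 21.57/(n·1.49²) ≤ 0.07, i.e. n ≥ 21.57/(0.07·1.49²) = 138.797.
The smallest integer n is 139.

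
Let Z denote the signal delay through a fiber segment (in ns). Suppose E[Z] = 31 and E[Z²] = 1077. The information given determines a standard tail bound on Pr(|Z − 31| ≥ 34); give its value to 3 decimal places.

0.100

The first two moments determine the variance, so Chebyshev's inequality is the sharpest standard bound available.
Var(Z) = E[Z²] − (E[Z])² = 1077 − 961 = 116.
Chebyshev's inequality: Pr(|Z − μ| ≥ t) ≤ Var(Z)/t² = 116/1156 = 0.1003.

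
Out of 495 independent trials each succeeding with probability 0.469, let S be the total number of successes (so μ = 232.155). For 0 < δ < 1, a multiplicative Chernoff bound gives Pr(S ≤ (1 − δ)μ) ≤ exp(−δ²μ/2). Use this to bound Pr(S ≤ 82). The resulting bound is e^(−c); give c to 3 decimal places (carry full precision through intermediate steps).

Write 82 = (1 − δ)μ, so δ = 1 − 82/232.155 = 0.6467877…
Then the exponent is δ²μ/2 = (μ − 82)²/(2μ) = 48.559204.

48.559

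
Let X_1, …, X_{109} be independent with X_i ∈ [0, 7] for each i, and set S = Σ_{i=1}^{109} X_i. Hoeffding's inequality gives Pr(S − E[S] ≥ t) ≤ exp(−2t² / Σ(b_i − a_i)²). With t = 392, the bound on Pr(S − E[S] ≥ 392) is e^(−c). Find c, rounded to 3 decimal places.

57.541

Σ(b_i − a_i)² = 109·(7)² = 5341.
c = 2t²/5341 = 2·392²/5341 = 57.5413.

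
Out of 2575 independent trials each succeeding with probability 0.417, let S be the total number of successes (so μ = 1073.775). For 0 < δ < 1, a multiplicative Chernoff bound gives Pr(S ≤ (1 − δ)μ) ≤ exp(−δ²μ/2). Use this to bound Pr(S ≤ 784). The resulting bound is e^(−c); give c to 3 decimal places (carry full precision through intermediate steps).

39.100

Write 784 = (1 − δ)μ, so δ = 1 − 784/1073.775 = 0.2698657…
Then the exponent is δ²μ/2 = (μ − 784)²/(2μ) = 39.100161.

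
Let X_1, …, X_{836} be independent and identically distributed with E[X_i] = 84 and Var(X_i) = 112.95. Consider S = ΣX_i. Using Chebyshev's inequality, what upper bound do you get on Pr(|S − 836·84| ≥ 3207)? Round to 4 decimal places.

Var(S) = n·Var(X_i) = 836·112.95 = 94426.2.
Chebyshev: Pr(|S − 836·84| ≥ 3207) ≤ Var(S)/3207² = 94426.2/10284849 = 0.0092.

0.0092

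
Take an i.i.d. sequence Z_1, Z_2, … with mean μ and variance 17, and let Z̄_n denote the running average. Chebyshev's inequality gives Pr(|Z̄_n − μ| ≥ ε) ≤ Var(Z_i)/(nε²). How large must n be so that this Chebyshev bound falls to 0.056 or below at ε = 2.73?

Require 17/(n·2.73²) ≤ 0.056, i.e. n ≥ 17/(0.056·2.73²) = 40.732.
The smallest integer n is 41.

41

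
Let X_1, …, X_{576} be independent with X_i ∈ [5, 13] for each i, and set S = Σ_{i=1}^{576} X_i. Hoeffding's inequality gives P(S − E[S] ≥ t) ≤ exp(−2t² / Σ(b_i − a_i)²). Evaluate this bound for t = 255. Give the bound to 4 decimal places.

0.0294

Σ(b_i − a_i)² = 576·(8)² = 36864.
Exponent = 2·255²/36864 = 3.5278.
Bound = exp(−3.5278) = 0.02937.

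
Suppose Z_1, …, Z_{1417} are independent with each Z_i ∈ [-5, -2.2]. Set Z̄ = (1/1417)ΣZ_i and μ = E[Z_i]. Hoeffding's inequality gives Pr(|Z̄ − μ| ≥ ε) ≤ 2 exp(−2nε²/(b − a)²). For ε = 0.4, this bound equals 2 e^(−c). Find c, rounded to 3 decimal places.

c = 2nε²/(b − a)² = 2·1417·0.4² / 2.8² = 57.8367.

57.837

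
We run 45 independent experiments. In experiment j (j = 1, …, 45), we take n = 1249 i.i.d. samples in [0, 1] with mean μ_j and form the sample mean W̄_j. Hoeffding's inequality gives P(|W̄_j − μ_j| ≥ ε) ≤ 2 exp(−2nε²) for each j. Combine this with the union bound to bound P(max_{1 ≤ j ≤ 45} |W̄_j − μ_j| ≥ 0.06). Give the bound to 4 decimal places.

Per-experiment Hoeffding bound: 2·exp(−2·1249·0.06²) = 2·exp(−8.99280) = 0.0002486.
Union bound over 45 events: 45·0.0002486 = 0.01119.

0.0112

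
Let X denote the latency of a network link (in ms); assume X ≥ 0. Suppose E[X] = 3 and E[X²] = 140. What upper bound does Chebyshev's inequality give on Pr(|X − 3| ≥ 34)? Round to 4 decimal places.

0.1133

Var(X) = E[X²] − (E[X])² = 140 − 9 = 131.
Chebyshev's inequality: Pr(|X − μ| ≥ t) ≤ Var(X)/t² = 131/1156 = 0.1133.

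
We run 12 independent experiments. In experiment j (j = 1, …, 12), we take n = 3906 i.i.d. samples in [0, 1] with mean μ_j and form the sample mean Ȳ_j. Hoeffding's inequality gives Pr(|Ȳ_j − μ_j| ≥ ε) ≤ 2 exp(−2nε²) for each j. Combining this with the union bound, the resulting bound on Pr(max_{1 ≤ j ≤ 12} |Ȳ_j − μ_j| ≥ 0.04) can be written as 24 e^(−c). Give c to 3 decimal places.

Union bound over the 12 events: Pr(max_{1 ≤ j ≤ 12} |Ȳ_j − μ_j| ≥ 0.04) ≤ 12·2·exp(−2nε²) = 24 exp(−2·3906·0.04²).
So c = 2·3906·0.04² = 12.4992.

12.499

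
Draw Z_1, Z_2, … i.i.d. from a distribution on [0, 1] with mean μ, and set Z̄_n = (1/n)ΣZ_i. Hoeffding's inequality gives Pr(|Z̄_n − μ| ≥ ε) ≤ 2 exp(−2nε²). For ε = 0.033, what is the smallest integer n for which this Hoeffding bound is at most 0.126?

Require 2·exp(−2nε²) ≤ 0.126, i.e. 2nε² ≥ ln(2/0.126) = 2.764621.
So n ≥ 2.764621 / (2·0.033²) = 1269.339.
The smallest integer n is 1270.

1270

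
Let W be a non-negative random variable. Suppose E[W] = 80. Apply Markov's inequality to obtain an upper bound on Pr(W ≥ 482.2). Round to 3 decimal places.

0.166

Markov's inequality: for a non-negative random variable, Pr(W ≥ a) ≤ E[W]/a.
Here E[W] = 80 and a = 482.2, so the bound is 80/482.2 = 0.1659.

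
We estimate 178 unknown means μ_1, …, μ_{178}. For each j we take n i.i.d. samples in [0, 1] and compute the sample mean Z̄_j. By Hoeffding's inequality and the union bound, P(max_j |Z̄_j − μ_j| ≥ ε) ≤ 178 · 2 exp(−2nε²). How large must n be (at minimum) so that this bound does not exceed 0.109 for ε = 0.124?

264

Need 2·178·exp(−2nε²) ≤ 0.109, i.e. exp(−2nε²) ≤ 0.109/356.
So 2nε² ≥ ln(356/0.109) = 8.091338.
Hence n ≥ 8.091338/(2·0.124²) = 263.116.
The smallest integer n is 264.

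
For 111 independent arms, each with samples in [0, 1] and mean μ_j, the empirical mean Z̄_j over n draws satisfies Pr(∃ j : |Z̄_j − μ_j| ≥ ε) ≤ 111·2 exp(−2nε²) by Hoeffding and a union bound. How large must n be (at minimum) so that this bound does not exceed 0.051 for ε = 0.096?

455

Need 2·111·exp(−2nε²) ≤ 0.051, i.e. exp(−2nε²) ≤ 0.051/222.
So 2nε² ≥ ln(222/0.051) = 8.378607.
Hence n ≥ 8.378607/(2·0.096²) = 454.569.
The smallest integer n is 455.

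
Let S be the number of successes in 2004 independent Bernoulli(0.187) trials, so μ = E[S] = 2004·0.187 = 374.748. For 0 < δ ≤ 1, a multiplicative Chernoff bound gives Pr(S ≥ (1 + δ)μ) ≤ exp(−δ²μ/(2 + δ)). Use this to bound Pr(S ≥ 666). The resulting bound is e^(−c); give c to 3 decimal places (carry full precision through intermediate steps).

Write 666 = (1 + δ)μ, so δ = 666/374.748 − 1 = 0.7771943…
Then the exponent is δ²μ/(2 + δ) = (666 − μ)² / (μ·(2 + δ)) = 81.506501.

81.507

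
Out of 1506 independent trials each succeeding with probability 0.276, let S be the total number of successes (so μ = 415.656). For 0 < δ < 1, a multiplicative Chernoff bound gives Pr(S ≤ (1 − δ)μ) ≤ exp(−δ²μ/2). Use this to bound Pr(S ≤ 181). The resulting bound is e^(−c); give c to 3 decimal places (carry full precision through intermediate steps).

66.237

Write 181 = (1 − δ)μ, so δ = 1 − 181/415.656 = 0.5645438…
Then the exponent is δ²μ/2 = (μ − 181)²/(2μ) = 66.236790.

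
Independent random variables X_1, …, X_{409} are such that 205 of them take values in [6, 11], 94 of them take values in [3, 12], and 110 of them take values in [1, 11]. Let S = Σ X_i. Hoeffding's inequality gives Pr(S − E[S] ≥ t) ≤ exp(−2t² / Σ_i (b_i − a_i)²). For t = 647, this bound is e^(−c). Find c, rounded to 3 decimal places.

35.268

Σ(b_i − a_i)² = 205·5² + 94·9² + 110·10² = 23739.
c = 2t² / 23739 = 2·647² / 23739 = 35.2676.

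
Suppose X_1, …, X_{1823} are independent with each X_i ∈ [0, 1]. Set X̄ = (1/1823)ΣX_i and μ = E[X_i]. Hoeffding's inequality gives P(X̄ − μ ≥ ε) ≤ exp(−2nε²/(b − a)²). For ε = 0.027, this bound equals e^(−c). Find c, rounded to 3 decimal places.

c = 2nε²/(b − a)² = 2·1823·0.027² / 1² = 2.6579.

2.658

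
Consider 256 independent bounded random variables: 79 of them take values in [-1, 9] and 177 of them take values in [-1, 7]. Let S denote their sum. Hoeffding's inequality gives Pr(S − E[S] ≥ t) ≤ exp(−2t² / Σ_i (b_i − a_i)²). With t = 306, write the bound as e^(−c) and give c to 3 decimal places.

Σ(b_i − a_i)² = 79·10² + 177·8² = 19228.
c = 2t² / 19228 = 2·306² / 19228 = 9.7395.

9.740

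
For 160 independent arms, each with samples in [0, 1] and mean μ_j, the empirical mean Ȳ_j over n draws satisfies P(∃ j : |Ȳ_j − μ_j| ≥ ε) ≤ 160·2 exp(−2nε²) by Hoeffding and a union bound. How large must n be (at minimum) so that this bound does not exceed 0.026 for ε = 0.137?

Need 2·160·exp(−2nε²) ≤ 0.026, i.e. exp(−2nε²) ≤ 0.026/320.
So 2nε² ≥ ln(320/0.026) = 9.417980.
Hence n ≥ 9.417980/(2·0.137²) = 250.892.
The smallest integer n is 251.

251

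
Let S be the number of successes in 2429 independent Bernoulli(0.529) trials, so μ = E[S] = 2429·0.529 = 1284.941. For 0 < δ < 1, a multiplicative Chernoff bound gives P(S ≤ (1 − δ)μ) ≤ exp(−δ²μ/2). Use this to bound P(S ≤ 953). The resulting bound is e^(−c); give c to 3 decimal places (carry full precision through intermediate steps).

Write 953 = (1 − δ)μ, so δ = 1 − 953/1284.941 = 0.2583317…
Then the exponent is δ²μ/2 = (μ − 953)²/(2μ) = 42.875442.

42.875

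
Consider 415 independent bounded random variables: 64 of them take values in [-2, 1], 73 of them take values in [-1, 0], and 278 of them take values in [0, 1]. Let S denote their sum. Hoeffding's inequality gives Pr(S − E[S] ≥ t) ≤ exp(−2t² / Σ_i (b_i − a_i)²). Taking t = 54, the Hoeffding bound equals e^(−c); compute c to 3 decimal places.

6.291

Σ(b_i − a_i)² = 64·3² + 73·1² + 278·1² = 927.
c = 2t² / 927 = 2·54² / 927 = 6.2913.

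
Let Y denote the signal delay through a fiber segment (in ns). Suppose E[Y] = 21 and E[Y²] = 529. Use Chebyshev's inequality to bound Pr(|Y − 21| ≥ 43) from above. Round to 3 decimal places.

0.048

Var(Y) = E[Y²] − (E[Y])² = 529 − 441 = 88.
Chebyshev's inequality: Pr(|Y − μ| ≥ t) ≤ Var(Y)/t² = 88/1849 = 0.0476.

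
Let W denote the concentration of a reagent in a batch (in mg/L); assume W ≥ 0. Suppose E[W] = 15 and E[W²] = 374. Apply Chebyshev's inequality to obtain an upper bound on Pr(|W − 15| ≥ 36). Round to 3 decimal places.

Var(W) = E[W²] − (E[W])² = 374 − 225 = 149.
Chebyshev's inequality: Pr(|W − μ| ≥ t) ≤ Var(W)/t² = 149/1296 = 0.1150.

0.115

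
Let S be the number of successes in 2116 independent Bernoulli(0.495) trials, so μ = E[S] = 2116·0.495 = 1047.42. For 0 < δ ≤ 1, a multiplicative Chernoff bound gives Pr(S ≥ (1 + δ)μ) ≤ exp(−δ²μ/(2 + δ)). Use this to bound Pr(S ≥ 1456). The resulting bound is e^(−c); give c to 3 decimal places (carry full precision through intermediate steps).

Write 1456 = (1 + δ)μ, so δ = 1456/1047.42 − 1 = 0.3900823…
Then the exponent is δ²μ/(2 + δ) = (1456 − μ)² / (μ·(2 + δ)) = 66.683823.

66.684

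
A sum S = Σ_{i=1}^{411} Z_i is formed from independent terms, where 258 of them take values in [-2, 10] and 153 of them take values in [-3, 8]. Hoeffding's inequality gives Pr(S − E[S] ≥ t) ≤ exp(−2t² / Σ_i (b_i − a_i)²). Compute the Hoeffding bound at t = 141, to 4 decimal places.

Σ(b_i − a_i)² = 258·12² + 153·11² = 55665.
Exponent = 2·141² / 55665 = 0.71431.
Bound = exp(−0.71431) = 0.48953.

0.4895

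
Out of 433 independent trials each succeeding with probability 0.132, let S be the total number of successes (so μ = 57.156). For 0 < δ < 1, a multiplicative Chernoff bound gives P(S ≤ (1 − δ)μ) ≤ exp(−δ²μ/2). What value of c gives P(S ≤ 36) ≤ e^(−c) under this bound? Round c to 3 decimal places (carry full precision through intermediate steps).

Write 36 = (1 − δ)μ, so δ = 1 − 36/57.156 = 0.3701449…
Then the exponent is δ²μ/2 = (μ − 36)²/(2μ) = 3.915392.

3.915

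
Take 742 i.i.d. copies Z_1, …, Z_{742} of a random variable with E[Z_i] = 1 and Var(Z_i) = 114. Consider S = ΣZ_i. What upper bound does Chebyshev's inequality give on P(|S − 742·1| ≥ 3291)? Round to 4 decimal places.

Var(S) = n·Var(Z_i) = 742·114 = 84588.
Chebyshev: P(|S − 742·1| ≥ 3291) ≤ Var(S)/3291² = 84588/10830681 = 0.0078.

0.0078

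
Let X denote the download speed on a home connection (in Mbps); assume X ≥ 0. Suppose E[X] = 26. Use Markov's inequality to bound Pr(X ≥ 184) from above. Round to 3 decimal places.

Markov's inequality: for a non-negative random variable, Pr(X ≥ a) ≤ E[X]/a.
Here E[X] = 26 and a = 184, so the bound is 26/184 = 0.1413.

0.141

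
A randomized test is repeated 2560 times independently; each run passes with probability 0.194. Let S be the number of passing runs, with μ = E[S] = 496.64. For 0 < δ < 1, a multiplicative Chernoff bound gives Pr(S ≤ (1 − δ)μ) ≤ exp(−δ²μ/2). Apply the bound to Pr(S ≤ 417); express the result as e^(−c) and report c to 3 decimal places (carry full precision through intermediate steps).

6.385

Write 417 = (1 − δ)μ, so δ = 1 − 417/496.64 = 0.1603576…
Then the exponent is δ²μ/2 = (μ − 417)²/(2μ) = 6.385440.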